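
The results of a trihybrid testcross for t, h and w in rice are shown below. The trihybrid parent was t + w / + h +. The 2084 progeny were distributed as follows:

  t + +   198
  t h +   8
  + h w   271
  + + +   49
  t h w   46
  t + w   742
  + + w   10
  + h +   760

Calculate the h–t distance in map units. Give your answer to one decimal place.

5.4 map units

The two rarest classes, + + w and t h +, are the double crossovers. Comparing them with the parentals, only the t allele has switched, so t is the middle locus and the order is h – t – w.
Crossovers in the h–t interval produce the single-crossover classes t h w and + + + (46 + 49 = 95) plus the double crossovers (18).
RF(h–t) = (95 + 18) / 2084 = 113/2084 = 0.0542 → 5.4 map units.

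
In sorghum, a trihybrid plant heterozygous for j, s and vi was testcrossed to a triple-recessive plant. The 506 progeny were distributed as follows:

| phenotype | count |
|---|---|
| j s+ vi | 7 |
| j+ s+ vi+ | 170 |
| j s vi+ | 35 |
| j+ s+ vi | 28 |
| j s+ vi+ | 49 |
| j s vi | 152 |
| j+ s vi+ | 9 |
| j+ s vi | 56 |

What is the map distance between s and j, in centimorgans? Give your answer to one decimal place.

The two most frequent reciprocal classes, j+ s+ vi+ and j s vi, are the parental types, so the F1 was j+ s+ vi+ / j s vi.
The two rarest classes, j+ s vi+ and j s+ vi, are the double crossovers. Comparing them with the parentals, only the s allele has switched, so s is the middle locus and the order is vi – s – j.
Crossovers in the s–j interval produce the single-crossover classes j s+ vi+ and j+ s vi (49 + 56 = 105) plus the double crossovers (16).
RF(s–j) = (105 + 16) / 506 = 121/506 = 0.2391 → 23.9 centimorgans.

23.9 centimorgans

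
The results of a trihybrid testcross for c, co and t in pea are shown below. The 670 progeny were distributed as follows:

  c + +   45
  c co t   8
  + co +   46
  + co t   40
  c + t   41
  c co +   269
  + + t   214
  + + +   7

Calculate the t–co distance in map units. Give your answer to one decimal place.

The two most frequent reciprocal classes, + + t and c co +, are the parental types, so the F1 was + + t / c co +.
The two rarest classes, + + + and c co t, are the double crossovers. Comparing them with the parentals, only the t allele has switched, so t is the middle locus and the order is co – t – c.
Crossovers in the co–t interval produce the single-crossover classes + co t and c + + (40 + 45 = 85) plus the double crossovers (15).
RF(co–t) = (85 + 15) / 670 = 100/670 = 0.1493 → 14.9 map units.

14.9 map units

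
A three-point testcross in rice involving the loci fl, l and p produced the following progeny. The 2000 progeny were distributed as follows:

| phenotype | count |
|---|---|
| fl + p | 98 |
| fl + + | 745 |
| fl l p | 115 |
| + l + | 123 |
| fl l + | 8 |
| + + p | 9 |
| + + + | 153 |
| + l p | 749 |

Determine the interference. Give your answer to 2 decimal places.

The two most frequent reciprocal classes, + l p and fl + +, are the parental types, so the F1 was + l p / fl + +.
The two rarest classes, + + p and fl l +, are the double crossovers. Comparing them with the parentals, only the l allele has switched, so l is the middle locus and the order is fl – l – p.
fl–l: (268 + 17)/2000 = 0.1425; l–p: (221 + 17)/2000 = 0.1190.
Expected DCO frequency = 0.1425 × 0.1190 ≈ 0.01696; observed = 17/2000 ≈ 0.00850.
Coefficient of coincidence = 0.00850/0.01696 ≈ 0.50; interference = 1 − 0.50 = 0.50.

0.50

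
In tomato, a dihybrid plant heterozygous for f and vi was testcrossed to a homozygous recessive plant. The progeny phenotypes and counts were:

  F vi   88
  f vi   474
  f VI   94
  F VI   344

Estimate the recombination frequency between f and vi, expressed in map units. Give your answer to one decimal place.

18.2 map units

The two most frequent classes, F VI (344) and f vi (474), are the parental types, so the F1 was F VI / f vi.
The recombinant classes are F vi and f VI: 88 + 94 = 182.
Recombination frequency = 182/1000 = 0.1820 ≈ 18.2%, i.e. 18.2 map units.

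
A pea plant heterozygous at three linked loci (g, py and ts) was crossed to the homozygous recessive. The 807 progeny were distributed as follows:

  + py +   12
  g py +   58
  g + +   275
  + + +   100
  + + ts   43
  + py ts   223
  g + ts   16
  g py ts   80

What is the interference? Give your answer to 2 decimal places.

0.16

The two most frequent reciprocal classes, + py ts and g + +, are the parental types, so the F1 was + py ts / g + +.
The two rarest classes, + py + and g + ts, are the double crossovers. Comparing them with the parentals, only the ts allele has switched, so ts is the middle locus and the order is py – ts – g.
py–ts: (101 + 28)/807 = 0.1599; ts–g: (180 + 28)/807 = 0.2577.
Expected DCO frequency = 0.1599 × 0.2577 ≈ 0.04121; observed = 28/807 ≈ 0.03470.
Coefficient of coincidence = 0.03470/0.04121 ≈ 0.84; interference = 1 − 0.84 = 0.16.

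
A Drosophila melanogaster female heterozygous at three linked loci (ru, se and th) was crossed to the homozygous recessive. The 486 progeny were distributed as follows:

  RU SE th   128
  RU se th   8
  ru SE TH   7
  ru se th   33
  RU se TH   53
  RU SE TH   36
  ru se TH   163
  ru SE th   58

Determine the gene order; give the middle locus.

The two most frequent reciprocal classes, RU SE th and ru se TH, are the parental types, so the F1 was RU SE th / ru se TH.
The two rarest classes, RU se th and ru SE TH, are the double crossovers. Comparing them with the parentals, only the se allele has switched, so se is the middle locus and the order is th – se – ru.

se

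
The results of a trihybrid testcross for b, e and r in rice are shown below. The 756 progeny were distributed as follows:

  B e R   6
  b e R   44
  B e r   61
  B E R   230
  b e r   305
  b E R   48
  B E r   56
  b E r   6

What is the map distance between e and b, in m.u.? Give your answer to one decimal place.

The two most frequent reciprocal classes, B E R and b e r, are the parental types, so the F1 was B E R / b e r.
The two rarest classes, B e R and b E r, are the double crossovers. Comparing them with the parentals, only the e allele has switched, so e is the middle locus and the order is r – e – b.
Crossovers in the e–b interval produce the single-crossover classes b E R and B e r (48 + 61 = 109) plus the double crossovers (12).
RF(e–b) = (109 + 12) / 756 = 121/756 = 0.1601 → 16.0 m.u.

16.0 m.u.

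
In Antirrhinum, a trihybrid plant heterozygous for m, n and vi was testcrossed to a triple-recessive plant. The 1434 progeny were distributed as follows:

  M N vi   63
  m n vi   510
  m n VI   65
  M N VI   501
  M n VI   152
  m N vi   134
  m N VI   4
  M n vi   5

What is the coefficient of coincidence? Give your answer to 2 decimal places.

The two most frequent reciprocal classes, m n vi and M N VI, are the parental types, so the F1 was m n vi / M N VI.
The two rarest classes, M n vi and m N VI, are the double crossovers. Comparing them with the parentals, only the m allele has switched, so m is the middle locus and the order is vi – m – n.
vi–m: (128 + 9)/1434 = 0.0955; m–n: (286 + 9)/1434 = 0.2057.
Expected DCO frequency = 0.0955 × 0.2057 ≈ 0.01964; observed = 9/1434 ≈ 0.00628.
Coefficient of coincidence = 0.00628/0.01964 ≈ 0.32.

0.32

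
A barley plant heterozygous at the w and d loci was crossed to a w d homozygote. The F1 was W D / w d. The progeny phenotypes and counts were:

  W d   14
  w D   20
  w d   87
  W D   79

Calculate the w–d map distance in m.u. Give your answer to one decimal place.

The recombinant classes are W d and w D: 14 + 20 = 34.
Recombination frequency = 34/200 = 0.1700 ≈ 17.0%, i.e. 17.0 m.u.

17.0 m.u.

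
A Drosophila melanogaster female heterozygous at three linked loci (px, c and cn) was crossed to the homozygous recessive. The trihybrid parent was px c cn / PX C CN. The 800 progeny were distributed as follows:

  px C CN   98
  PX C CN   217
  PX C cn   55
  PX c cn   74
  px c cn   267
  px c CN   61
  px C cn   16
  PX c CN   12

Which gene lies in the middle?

c

The two rarest classes, px C cn and PX c CN, are the double crossovers. Comparing them with the parentals, only the c allele has switched, so c is the middle locus and the order is cn – c – px.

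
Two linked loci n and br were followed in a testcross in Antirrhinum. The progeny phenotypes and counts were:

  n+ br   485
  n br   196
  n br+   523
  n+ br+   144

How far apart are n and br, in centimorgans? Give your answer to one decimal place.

The two most frequent classes, n+ br (485) and n br+ (523), are the parental types, so the F1 was n+ br / n br+.
The recombinant classes are n+ br+ and n br: 144 + 196 = 340.
Recombination frequency = 340/1348 = 0.2522 ≈ 25.2%, i.e. 25.2 centimorgans.

25.2 centimorgans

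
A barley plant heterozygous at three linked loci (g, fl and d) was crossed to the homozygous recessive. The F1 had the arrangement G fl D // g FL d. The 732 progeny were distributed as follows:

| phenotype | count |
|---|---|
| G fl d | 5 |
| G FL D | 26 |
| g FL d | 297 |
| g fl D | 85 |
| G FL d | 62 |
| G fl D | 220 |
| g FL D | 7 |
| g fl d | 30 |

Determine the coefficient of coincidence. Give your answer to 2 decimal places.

0.81

The two rarest classes, G fl d and g FL D, are the double crossovers. Comparing them with the parentals, only the d allele has switched, so d is the middle locus and the order is g – d – fl.
g–d: (147 + 12)/732 = 0.2172; d–fl: (56 + 12)/732 = 0.0929.
Expected DCO frequency = 0.2172 × 0.0929 ≈ 0.02018; observed = 12/732 ≈ 0.01639.
Coefficient of coincidence = 0.01639/0.02018 ≈ 0.81.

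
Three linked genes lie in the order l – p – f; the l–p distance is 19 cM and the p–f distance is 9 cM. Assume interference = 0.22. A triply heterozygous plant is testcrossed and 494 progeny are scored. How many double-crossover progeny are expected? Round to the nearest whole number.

7

Map distances give recombination frequencies of 0.190 and 0.090 for the two intervals.
With interference 0.22 (so coincidence = 0.78), expected double-crossover frequency = 0.190 × 0.090 × 0.78 = 0.01334.
Expected number = 0.01334 × 494 = 6.59 ≈ 7.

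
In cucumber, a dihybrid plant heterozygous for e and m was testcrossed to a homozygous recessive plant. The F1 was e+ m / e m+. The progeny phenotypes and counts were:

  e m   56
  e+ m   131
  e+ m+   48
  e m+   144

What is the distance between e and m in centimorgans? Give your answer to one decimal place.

27.4 centimorgans

The recombinant classes are e+ m+ and e m: 48 + 56 = 104.
Recombination frequency = 104/379 = 0.2744 ≈ 27.4%, i.e. 27.4 centimorgans.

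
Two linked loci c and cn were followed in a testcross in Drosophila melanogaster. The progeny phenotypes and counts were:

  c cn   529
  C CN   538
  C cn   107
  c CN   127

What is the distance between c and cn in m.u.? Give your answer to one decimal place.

The two most frequent classes, C CN (538) and c cn (529), are the parental types, so the F1 was C CN / c cn.
The recombinant classes are C cn and c CN: 107 + 127 = 234.
Recombination frequency = 234/1301 = 0.1799 ≈ 18.0%, i.e. 18.0 m.u.

18.0 m.u.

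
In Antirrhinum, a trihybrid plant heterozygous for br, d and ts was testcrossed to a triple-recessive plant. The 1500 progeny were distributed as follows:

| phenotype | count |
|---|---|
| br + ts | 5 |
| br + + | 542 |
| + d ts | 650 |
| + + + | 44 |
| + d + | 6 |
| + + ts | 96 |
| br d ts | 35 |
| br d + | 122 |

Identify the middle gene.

The two most frequent reciprocal classes, + d ts and br + +, are the parental types, so the F1 was + d ts / br + +.
The two rarest classes, + d + and br + ts, are the double crossovers. Comparing them with the parentals, only the ts allele has switched, so ts is the middle locus and the order is d – ts – br.

ts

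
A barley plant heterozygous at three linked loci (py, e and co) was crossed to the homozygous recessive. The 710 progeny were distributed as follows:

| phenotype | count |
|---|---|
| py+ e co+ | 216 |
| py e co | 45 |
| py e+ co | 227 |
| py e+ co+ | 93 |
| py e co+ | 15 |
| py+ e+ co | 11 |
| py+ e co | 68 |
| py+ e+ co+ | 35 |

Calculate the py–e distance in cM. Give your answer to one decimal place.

14.9 cM

The two most frequent reciprocal classes, py+ e co+ and py e+ co, are the parental types, so the F1 was py+ e co+ / py e+ co.
The two rarest classes, py e co+ and py+ e+ co, are the double crossovers. Comparing them with the parentals, only the py allele has switched, so py is the middle locus and the order is e – py – co.
Crossovers in the e–py interval produce the single-crossover classes py+ e+ co+ and py e co (35 + 45 = 80) plus the double crossovers (26).
RF(e–py) = (80 + 26) / 710 = 106/710 = 0.1493 → 14.9 cM.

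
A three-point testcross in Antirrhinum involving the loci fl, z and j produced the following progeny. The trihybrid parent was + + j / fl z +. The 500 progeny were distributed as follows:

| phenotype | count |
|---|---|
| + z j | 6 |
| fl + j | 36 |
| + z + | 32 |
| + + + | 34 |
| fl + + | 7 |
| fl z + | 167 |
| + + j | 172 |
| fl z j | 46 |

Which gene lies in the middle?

z

The two rarest classes, + z j and fl + +, are the double crossovers. Comparing them with the parentals, only the z allele has switched, so z is the middle locus and the order is fl – z – j.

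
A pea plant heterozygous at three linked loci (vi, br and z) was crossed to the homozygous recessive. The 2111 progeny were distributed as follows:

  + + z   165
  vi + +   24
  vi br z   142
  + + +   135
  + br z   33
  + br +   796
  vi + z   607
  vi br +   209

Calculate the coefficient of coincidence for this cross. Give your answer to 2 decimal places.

0.84

The two most frequent reciprocal classes, + br + and vi + z, are the parental types, so the F1 was + br + / vi + z.
The two rarest classes, + br z and vi + +, are the double crossovers. Comparing them with the parentals, only the z allele has switched, so z is the middle locus and the order is vi – z – br.
vi–z: (374 + 57)/2111 = 0.2042; z–br: (277 + 57)/2111 = 0.1582.
Expected DCO frequency = 0.2042 × 0.1582 ≈ 0.03230; observed = 57/2111 ≈ 0.02700.
Coefficient of coincidence = 0.02700/0.03230 ≈ 0.84.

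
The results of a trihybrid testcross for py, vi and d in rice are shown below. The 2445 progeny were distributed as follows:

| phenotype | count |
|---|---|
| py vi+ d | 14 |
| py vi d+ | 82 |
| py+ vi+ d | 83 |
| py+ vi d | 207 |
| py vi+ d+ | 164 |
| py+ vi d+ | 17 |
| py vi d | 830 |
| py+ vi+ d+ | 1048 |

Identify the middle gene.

The two most frequent reciprocal classes, py+ vi+ d+ and py vi d, are the parental types, so the F1 was py+ vi+ d+ / py vi d.
The two rarest classes, py+ vi d+ and py vi+ d, are the double crossovers. Comparing them with the parentals, only the vi allele has switched, so vi is the middle locus and the order is py – vi – d.

vi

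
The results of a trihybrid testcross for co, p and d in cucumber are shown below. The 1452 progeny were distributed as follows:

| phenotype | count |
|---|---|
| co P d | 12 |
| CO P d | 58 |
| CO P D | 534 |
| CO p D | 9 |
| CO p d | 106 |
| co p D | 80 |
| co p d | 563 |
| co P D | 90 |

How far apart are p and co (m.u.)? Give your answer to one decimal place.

14.9 m.u.

The two most frequent reciprocal classes, CO P D and co p d, are the parental types, so the F1 was CO P D / co p d.
The two rarest classes, CO p D and co P d, are the double crossovers. Comparing them with the parentals, only the p allele has switched, so p is the middle locus and the order is d – p – co.
Crossovers in the p–co interval produce the single-crossover classes co P D and CO p d (90 + 106 = 196) plus the double crossovers (21).
RF(p–co) = (196 + 21) / 1452 = 217/1452 = 0.1494 → 14.9 m.u.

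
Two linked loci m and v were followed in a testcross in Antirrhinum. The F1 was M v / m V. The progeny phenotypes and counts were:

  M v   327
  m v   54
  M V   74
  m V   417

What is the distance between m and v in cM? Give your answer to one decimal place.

The recombinant classes are M V and m v: 74 + 54 = 128.
Recombination frequency = 128/872 = 0.1468 ≈ 14.7%, i.e. 14.7 cM.

14.7 cM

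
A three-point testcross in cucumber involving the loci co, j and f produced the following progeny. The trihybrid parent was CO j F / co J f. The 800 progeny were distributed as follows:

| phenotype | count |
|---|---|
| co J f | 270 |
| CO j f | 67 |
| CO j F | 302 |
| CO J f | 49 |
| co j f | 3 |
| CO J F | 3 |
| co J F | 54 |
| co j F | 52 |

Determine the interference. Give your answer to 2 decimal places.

0.65

The two rarest classes, CO J F and co j f, are the double crossovers. Comparing them with the parentals, only the j allele has switched, so j is the middle locus and the order is f – j – co.
f–j: (121 + 6)/800 = 0.1588; j–co: (101 + 6)/800 = 0.1338.
Expected DCO frequency = 0.1588 × 0.1338 ≈ 0.02125; observed = 6/800 ≈ 0.00750.
Coefficient of coincidence = 0.00750/0.02125 ≈ 0.35; interference = 1 − 0.35 = 0.65.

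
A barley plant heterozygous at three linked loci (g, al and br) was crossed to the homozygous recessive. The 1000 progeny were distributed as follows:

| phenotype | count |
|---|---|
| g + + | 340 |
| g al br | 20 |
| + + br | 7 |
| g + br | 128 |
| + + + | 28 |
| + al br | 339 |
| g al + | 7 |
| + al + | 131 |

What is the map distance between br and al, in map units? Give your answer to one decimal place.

27.3 map units

The two most frequent reciprocal classes, g + + and + al br, are the parental types, so the F1 was g + + / + al br.
The two rarest classes, g al + and + + br, are the double crossovers. Comparing them with the parentals, only the al allele has switched, so al is the middle locus and the order is g – al – br.
Crossovers in the al–br interval produce the single-crossover classes g + br and + al + (128 + 131 = 259) plus the double crossovers (14).
RF(al–br) = (259 + 14) / 1000 = 273/1000 = 0.2730 → 27.3 map units.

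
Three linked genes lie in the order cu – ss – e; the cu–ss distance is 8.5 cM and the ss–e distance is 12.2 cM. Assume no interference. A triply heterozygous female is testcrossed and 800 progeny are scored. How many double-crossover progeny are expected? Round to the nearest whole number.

8

Map distances give recombination frequencies of 0.085 and 0.122 for the two intervals.
With no interference, expected double-crossover frequency = 0.085 × 0.122 = 0.01037.
Expected number = 0.01037 × 800 = 8.30 ≈ 8.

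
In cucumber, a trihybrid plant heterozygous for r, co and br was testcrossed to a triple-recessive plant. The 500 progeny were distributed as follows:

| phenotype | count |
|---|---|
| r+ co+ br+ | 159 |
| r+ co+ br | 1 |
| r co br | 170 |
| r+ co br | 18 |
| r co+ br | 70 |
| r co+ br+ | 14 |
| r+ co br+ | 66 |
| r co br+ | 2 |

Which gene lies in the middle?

The two most frequent reciprocal classes, r co br and r+ co+ br+, are the parental types, so the F1 was r co br / r+ co+ br+.
The two rarest classes, r co br+ and r+ co+ br, are the double crossovers. Comparing them with the parentals, only the br allele has switched, so br is the middle locus and the order is r – br – co.

br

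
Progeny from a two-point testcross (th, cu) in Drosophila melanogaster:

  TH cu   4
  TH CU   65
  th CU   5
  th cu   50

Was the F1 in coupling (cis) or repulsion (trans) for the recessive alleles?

The two most frequent classes are TH CU (65) and th cu (50); these are the parental (non-recombinant) types.
So the F1 carried TH CU on one chromosome and th cu on the other — the recessive alleles are on the same chromosome (cis / coupling).

cis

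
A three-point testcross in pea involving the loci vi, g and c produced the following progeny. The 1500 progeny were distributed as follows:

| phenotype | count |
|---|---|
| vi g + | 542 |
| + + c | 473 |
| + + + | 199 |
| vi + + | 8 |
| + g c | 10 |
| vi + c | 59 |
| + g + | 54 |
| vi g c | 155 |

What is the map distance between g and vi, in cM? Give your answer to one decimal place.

The two most frequent reciprocal classes, vi g + and + + c, are the parental types, so the F1 was vi g + / + + c.
The two rarest classes, vi + + and + g c, are the double crossovers. Comparing them with the parentals, only the g allele has switched, so g is the middle locus and the order is vi – g – c.
Crossovers in the vi–g interval produce the single-crossover classes + g + and vi + c (54 + 59 = 113) plus the double crossovers (18).
RF(vi–g) = (113 + 18) / 1500 = 131/1500 = 0.0873 → 8.7 cM.

8.7 cM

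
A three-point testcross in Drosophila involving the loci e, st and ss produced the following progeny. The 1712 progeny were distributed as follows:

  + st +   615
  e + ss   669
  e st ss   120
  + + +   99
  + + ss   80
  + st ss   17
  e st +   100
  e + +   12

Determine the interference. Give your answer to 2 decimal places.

The two most frequent reciprocal classes, + st + and e + ss, are the parental types, so the F1 was + st + / e + ss.
The two rarest classes, + st ss and e + +, are the double crossovers. Comparing them with the parentals, only the ss allele has switched, so ss is the middle locus and the order is st – ss – e.
st–ss: (219 + 29)/1712 = 0.1449; ss–e: (180 + 29)/1712 = 0.1221.
Expected DCO frequency = 0.1449 × 0.1221 ≈ 0.01769; observed = 29/1712 ≈ 0.01694.
Coefficient of coincidence = 0.01694/0.01769 ≈ 0.96; interference = 1 − 0.96 = 0.04.

0.04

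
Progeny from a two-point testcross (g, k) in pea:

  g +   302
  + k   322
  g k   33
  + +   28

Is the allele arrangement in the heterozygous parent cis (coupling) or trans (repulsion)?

The two most frequent classes are + k (322) and g + (302); these are the parental (non-recombinant) types.
So the F1 carried + k on one chromosome and g + on the other — the recessive alleles are on opposite chromosomes (trans / repulsion).

trans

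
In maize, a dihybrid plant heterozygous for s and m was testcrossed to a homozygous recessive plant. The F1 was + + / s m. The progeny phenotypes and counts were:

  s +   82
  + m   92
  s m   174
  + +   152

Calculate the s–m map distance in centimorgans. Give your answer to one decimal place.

34.8 centimorgans

The recombinant classes are + m and s +: 92 + 82 = 174.
Recombination frequency = 174/500 = 0.3480 ≈ 34.8%, i.e. 34.8 centimorgans.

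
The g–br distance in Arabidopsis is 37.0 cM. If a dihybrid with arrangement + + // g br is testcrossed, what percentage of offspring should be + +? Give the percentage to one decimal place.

A map distance of 37.0 cM corresponds to a recombination frequency of 0.370.
The F1 is + + / g br, so + + is a parental gamete class with expected frequency (1 − r)/2 = 0.630/2 = 0.3150.
That is 0.3150 = 31.5% of the progeny.

31.5%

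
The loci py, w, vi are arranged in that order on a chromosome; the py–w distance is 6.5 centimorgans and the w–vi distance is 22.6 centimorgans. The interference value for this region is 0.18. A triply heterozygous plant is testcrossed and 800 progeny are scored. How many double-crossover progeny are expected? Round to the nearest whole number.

Map distances give recombination frequencies of 0.065 and 0.226 for the two intervals.
With interference 0.18 (so coincidence = 0.82), expected double-crossover frequency = 0.065 × 0.226 × 0.82 = 0.01205.
Expected number = 0.01205 × 800 = 9.64 ≈ 10.

10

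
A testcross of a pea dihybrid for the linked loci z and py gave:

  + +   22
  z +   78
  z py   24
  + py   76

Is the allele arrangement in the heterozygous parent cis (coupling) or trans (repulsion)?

The two most frequent classes are + py (76) and z + (78); these are the parental (non-recombinant) types.
So the F1 carried + py on one chromosome and z + on the other — the recessive alleles are on opposite chromosomes (trans / repulsion).

trans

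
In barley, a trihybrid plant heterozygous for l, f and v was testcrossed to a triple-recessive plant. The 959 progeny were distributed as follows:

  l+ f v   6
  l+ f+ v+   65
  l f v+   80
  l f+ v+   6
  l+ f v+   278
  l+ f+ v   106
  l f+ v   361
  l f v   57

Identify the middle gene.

v

The two most frequent reciprocal classes, l f+ v and l+ f v+, are the parental types, so the F1 was l f+ v / l+ f v+.
The two rarest classes, l f+ v+ and l+ f v, are the double crossovers. Comparing them with the parentals, only the v allele has switched, so v is the middle locus and the order is l – v – f.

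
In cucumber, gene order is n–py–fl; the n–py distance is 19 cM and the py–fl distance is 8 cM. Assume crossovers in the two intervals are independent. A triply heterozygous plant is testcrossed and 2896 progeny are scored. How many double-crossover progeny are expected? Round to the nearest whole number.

Map distances give recombination frequencies of 0.190 and 0.080 for the two intervals.
With no interference, expected double-crossover frequency = 0.190 × 0.080 = 0.01520.
Expected number = 0.01520 × 2896 = 44.02 ≈ 44.

44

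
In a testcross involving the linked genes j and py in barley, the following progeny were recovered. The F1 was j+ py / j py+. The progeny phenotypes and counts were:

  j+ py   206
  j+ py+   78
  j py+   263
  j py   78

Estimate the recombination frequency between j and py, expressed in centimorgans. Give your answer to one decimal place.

25.0 centimorgans

The recombinant classes are j+ py+ and j py: 78 + 78 = 156.
Recombination frequency = 156/625 = 0.2496 ≈ 25.0%, i.e. 25.0 centimorgans.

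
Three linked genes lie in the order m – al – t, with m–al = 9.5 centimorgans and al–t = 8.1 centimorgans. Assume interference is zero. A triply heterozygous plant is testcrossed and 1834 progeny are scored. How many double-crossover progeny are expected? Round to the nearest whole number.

Map distances give recombination frequencies of 0.095 and 0.081 for the two intervals.
With no interference, expected double-crossover frequency = 0.095 × 0.081 = 0.00770.
Expected number = 0.00770 × 1834 = 14.11 ≈ 14.

14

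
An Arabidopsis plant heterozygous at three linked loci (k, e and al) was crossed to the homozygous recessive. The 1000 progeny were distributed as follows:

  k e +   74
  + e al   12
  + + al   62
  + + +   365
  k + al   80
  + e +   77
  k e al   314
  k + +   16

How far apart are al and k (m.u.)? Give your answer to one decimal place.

The two most frequent reciprocal classes, + + + and k e al, are the parental types, so the F1 was + + + / k e al.
The two rarest classes, k + + and + e al, are the double crossovers. Comparing them with the parentals, only the k allele has switched, so k is the middle locus and the order is al – k – e.
Crossovers in the al–k interval produce the single-crossover classes + + al and k e + (62 + 74 = 136) plus the double crossovers (28).
RF(al–k) = (136 + 28) / 1000 = 164/1000 = 0.1640 → 16.4 m.u.

16.4 m.u.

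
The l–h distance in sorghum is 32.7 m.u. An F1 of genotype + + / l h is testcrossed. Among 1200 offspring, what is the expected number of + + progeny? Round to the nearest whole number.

A map distance of 32.7 m.u. corresponds to a recombination frequency of 0.327.
The F1 is + + / l h, so + + is a parental gamete class with expected frequency (1 − r)/2 = 0.673/2 = 0.3365.
Expected number = 0.3365 × 1200 = 403.80 ≈ 404.

404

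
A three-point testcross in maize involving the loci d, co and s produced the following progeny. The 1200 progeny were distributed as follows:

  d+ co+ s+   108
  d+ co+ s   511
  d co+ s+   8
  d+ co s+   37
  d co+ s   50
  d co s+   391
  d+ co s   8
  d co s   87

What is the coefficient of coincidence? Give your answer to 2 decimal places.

The two most frequent reciprocal classes, d co s+ and d+ co+ s, are the parental types, so the F1 was d co s+ / d+ co+ s.
The two rarest classes, d co+ s+ and d+ co s, are the double crossovers. Comparing them with the parentals, only the co allele has switched, so co is the middle locus and the order is d – co – s.
d–co: (87 + 16)/1200 = 0.0858; co–s: (195 + 16)/1200 = 0.1758.
Expected DCO frequency = 0.0858 × 0.1758 ≈ 0.01508; observed = 16/1200 ≈ 0.01333.
Coefficient of coincidence = 0.01333/0.01508 ≈ 0.88.

0.88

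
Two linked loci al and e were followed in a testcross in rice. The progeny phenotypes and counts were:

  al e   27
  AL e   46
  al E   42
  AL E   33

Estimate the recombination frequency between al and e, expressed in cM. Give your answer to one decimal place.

The two most frequent classes, AL e (46) and al E (42), are the parental types, so the F1 was AL e / al E.
The recombinant classes are AL E and al e: 33 + 27 = 60.
Recombination frequency = 60/148 = 0.4054 ≈ 40.5%, i.e. 40.5 cM.

40.5 cM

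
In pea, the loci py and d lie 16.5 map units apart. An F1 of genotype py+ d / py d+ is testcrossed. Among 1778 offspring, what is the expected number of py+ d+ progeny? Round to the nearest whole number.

147

A map distance of 16.5 map units corresponds to a recombination frequency of 0.165.
The F1 is py+ d / py d+, so py+ d+ is a recombinant gamete class with expected frequency r/2 = 0.165/2 = 0.0825.
Expected number = 0.0825 × 1778 = 146.69 ≈ 147.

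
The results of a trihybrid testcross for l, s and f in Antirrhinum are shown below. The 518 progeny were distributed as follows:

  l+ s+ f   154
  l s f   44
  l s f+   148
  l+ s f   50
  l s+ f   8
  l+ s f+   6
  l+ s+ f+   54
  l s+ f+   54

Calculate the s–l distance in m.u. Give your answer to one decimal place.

22.8 m.u.

The two most frequent reciprocal classes, l+ s+ f and l s f+, are the parental types, so the F1 was l+ s+ f / l s f+.
The two rarest classes, l s+ f and l+ s f+, are the double crossovers. Comparing them with the parentals, only the l allele has switched, so l is the middle locus and the order is f – l – s.
Crossovers in the l–s interval produce the single-crossover classes l+ s f and l s+ f+ (50 + 54 = 104) plus the double crossovers (14).
RF(l–s) = (104 + 14) / 518 = 118/518 = 0.2278 → 22.8 m.u.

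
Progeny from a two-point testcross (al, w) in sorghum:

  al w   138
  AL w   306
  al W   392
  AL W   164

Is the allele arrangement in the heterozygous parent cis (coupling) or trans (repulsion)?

The two most frequent classes are AL w (306) and al W (392); these are the parental (non-recombinant) types.
So the F1 carried AL w on one chromosome and al W on the other — the recessive alleles are on opposite chromosomes (trans / repulsion).

trans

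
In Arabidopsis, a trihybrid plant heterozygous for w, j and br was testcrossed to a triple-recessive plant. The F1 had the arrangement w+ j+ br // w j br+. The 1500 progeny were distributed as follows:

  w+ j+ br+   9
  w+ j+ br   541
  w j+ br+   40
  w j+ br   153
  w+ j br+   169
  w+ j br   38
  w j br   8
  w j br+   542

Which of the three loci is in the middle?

The two rarest classes, w+ j+ br+ and w j br, are the double crossovers. Comparing them with the parentals, only the br allele has switched, so br is the middle locus and the order is w – br – j.

br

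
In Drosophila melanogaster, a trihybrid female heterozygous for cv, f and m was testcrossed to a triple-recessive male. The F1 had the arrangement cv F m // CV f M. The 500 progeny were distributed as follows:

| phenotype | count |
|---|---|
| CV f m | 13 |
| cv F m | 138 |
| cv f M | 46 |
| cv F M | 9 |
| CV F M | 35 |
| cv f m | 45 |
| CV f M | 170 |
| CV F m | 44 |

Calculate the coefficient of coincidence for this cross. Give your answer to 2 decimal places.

0.96

The two rarest classes, cv F M and CV f m, are the double crossovers. Comparing them with the parentals, only the m allele has switched, so m is the middle locus and the order is cv – m – f.
cv–m: (90 + 22)/500 = 0.2240; m–f: (80 + 22)/500 = 0.2040.
Expected DCO frequency = 0.2240 × 0.2040 ≈ 0.04570; observed = 22/500 ≈ 0.04400.
Coefficient of coincidence = 0.04400/0.04570 ≈ 0.96.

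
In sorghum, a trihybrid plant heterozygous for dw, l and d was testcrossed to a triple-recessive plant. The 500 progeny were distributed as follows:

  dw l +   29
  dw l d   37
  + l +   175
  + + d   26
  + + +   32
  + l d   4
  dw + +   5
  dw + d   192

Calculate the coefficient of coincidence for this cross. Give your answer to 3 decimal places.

The two most frequent reciprocal classes, + l + and dw + d, are the parental types, so the F1 was + l + / dw + d.
The two rarest classes, + l d and dw + +, are the double crossovers. Comparing them with the parentals, only the d allele has switched, so d is the middle locus and the order is dw – d – l.
dw–d: (55 + 9)/500 = 0.1280; d–l: (69 + 9)/500 = 0.1560.
Expected DCO frequency = 0.1280 × 0.1560 ≈ 0.01997; observed = 9/500 ≈ 0.01800.
Coefficient of coincidence = 0.01800/0.01997 ≈ 0.901.

0.901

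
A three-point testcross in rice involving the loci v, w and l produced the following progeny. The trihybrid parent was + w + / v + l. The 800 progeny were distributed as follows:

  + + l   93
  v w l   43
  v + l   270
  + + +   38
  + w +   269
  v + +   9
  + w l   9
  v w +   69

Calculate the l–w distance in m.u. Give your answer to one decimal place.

The two rarest classes, + w l and v + +, are the double crossovers. Comparing them with the parentals, only the l allele has switched, so l is the middle locus and the order is w – l – v.
Crossovers in the w–l interval produce the single-crossover classes + + + and v w l (38 + 43 = 81) plus the double crossovers (18).
RF(w–l) = (81 + 18) / 800 = 99/800 = 0.1237 → 12.4 m.u.

12.4 m.u.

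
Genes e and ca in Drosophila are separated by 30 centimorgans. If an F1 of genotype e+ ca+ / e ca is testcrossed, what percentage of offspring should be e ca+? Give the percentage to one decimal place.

A map distance of 30 centimorgans corresponds to a recombination frequency of 0.300.
The F1 is e+ ca+ / e ca, so e ca+ is a recombinant gamete class with expected frequency r/2 = 0.300/2 = 0.1500.
That is 0.1500 = 15.0% of the progeny.

15.0%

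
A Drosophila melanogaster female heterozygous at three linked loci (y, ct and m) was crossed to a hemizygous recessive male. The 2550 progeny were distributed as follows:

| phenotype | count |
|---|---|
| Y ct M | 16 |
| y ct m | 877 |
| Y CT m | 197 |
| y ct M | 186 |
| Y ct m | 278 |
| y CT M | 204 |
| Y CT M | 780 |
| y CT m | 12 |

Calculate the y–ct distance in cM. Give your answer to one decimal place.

The two most frequent reciprocal classes, Y CT M and y ct m, are the parental types, so the F1 was Y CT M / y ct m.
The two rarest classes, Y ct M and y CT m, are the double crossovers. Comparing them with the parentals, only the ct allele has switched, so ct is the middle locus and the order is y – ct – m.
Crossovers in the y–ct interval produce the single-crossover classes y CT M and Y ct m (204 + 278 = 482) plus the double crossovers (28).
RF(y–ct) = (482 + 28) / 2550 = 510/2550 = 0.2000 → 20.0 cM.

20.0 cM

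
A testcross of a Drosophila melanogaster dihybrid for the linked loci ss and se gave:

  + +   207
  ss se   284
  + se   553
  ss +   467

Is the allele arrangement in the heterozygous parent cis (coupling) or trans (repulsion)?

The two most frequent classes are + se (553) and ss + (467); these are the parental (non-recombinant) types.
So the F1 carried + se on one chromosome and ss + on the other — the recessive alleles are on opposite chromosomes (trans / repulsion).

trans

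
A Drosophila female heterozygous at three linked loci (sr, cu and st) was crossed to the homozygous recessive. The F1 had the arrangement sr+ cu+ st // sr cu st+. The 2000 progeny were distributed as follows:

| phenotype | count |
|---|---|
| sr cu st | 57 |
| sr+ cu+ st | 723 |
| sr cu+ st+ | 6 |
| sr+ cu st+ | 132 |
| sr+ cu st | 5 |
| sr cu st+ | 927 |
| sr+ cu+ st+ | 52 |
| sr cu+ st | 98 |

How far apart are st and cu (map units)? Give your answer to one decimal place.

6.0 map units

The two rarest classes, sr+ cu st and sr cu+ st+, are the double crossovers. Comparing them with the parentals, only the cu allele has switched, so cu is the middle locus and the order is st – cu – sr.
Crossovers in the st–cu interval produce the single-crossover classes sr+ cu+ st+ and sr cu st (52 + 57 = 109) plus the double crossovers (11).
RF(st–cu) = (109 + 11) / 2000 = 120/2000 = 0.0600 → 6.0 map units.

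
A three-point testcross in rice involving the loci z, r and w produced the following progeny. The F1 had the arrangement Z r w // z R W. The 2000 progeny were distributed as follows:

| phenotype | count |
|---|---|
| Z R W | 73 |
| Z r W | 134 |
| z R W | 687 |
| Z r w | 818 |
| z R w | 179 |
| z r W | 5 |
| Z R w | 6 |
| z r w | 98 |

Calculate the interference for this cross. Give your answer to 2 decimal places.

0.63

The two rarest classes, Z R w and z r W, are the double crossovers. Comparing them with the parentals, only the r allele has switched, so r is the middle locus and the order is z – r – w.
z–r: (171 + 11)/2000 = 0.0910; r–w: (313 + 11)/2000 = 0.1620.
Expected DCO frequency = 0.0910 × 0.1620 ≈ 0.01474; observed = 11/2000 ≈ 0.00550.
Coefficient of coincidence = 0.00550/0.01474 ≈ 0.37; interference = 1 − 0.37 = 0.63.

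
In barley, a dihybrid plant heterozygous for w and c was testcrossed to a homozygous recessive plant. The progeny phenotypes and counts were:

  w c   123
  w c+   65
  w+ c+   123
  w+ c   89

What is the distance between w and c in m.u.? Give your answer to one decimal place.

The two most frequent classes, w+ c+ (123) and w c (123), are the parental types, so the F1 was w+ c+ / w c.
The recombinant classes are w+ c and w c+: 89 + 65 = 154.
Recombination frequency = 154/400 = 0.3850 ≈ 38.5%, i.e. 38.5 m.u.

38.5 m.u.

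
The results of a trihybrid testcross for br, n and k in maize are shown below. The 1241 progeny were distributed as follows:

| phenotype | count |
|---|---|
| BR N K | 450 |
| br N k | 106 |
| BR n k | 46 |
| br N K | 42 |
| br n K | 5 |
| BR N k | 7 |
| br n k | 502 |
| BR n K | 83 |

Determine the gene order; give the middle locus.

k

The two most frequent reciprocal classes, br n k and BR N K, are the parental types, so the F1 was br n k / BR N K.
The two rarest classes, br n K and BR N k, are the double crossovers. Comparing them with the parentals, only the k allele has switched, so k is the middle locus and the order is br – k – n.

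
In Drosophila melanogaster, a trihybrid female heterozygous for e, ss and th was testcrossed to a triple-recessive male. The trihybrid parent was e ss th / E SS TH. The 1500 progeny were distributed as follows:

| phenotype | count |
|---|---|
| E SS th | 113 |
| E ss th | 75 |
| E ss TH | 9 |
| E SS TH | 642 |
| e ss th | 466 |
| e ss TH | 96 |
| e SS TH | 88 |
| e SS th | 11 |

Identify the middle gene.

The two rarest classes, e SS th and E ss TH, are the double crossovers. Comparing them with the parentals, only the ss allele has switched, so ss is the middle locus and the order is th – ss – e.

ss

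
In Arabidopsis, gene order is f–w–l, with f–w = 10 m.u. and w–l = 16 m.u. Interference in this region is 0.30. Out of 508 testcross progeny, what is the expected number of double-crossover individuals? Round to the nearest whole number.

Map distances give recombination frequencies of 0.100 and 0.160 for the two intervals.
With interference 0.30 (so coincidence = 0.70), expected double-crossover frequency = 0.100 × 0.160 × 0.70 = 0.01120.
Expected number = 0.01120 × 508 = 5.69 ≈ 6.

6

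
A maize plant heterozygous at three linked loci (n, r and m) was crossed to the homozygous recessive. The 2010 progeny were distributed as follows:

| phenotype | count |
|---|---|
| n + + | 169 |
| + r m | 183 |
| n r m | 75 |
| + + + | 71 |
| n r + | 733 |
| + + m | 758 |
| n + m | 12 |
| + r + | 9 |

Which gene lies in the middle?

The two most frequent reciprocal classes, + + m and n r +, are the parental types, so the F1 was + + m / n r +.
The two rarest classes, n + m and + r +, are the double crossovers. Comparing them with the parentals, only the n allele has switched, so n is the middle locus and the order is m – n – r.

n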